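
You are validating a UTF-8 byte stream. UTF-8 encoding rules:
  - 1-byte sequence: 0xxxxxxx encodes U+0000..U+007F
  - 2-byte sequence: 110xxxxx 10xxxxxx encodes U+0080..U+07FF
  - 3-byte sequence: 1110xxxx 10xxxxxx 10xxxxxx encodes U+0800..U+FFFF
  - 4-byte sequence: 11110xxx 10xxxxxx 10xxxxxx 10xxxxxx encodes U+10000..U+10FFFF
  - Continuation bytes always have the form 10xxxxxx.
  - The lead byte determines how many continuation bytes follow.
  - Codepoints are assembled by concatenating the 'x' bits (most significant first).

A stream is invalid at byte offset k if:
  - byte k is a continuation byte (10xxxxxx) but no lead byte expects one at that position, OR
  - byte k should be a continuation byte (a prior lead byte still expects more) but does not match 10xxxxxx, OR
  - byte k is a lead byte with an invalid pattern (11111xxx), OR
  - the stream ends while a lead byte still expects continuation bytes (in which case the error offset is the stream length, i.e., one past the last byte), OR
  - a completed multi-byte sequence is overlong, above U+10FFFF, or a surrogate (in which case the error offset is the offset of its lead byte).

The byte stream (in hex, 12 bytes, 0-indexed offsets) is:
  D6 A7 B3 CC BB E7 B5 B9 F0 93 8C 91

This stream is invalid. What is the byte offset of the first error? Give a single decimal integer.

Answer: 2

Derivation:
Byte[0]=D6: 2-byte lead, need 1 cont bytes. acc=0x16
Byte[1]=A7: continuation. acc=(acc<<6)|0x27=0x5A7
Completed: cp=U+05A7 (starts at byte 0)
Byte[2]=B3: INVALID lead byte (not 0xxx/110x/1110/11110)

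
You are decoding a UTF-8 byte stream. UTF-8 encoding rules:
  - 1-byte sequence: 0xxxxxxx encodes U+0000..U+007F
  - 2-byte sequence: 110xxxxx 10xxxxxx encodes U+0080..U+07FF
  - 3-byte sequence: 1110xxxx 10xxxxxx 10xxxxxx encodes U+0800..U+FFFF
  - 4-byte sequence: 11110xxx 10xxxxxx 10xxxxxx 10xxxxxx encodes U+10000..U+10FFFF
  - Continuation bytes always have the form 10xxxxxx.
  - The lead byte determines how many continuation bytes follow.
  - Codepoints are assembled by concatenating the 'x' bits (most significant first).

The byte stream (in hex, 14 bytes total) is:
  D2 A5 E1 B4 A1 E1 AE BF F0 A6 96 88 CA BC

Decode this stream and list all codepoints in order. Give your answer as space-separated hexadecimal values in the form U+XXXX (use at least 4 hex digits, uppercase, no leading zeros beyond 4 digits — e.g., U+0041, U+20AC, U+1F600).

Answer: U+04A5 U+1D21 U+1BBF U+26588 U+02BC

Derivation:
Byte[0]=D2: 2-byte lead, need 1 cont bytes. acc=0x12
Byte[1]=A5: continuation. acc=(acc<<6)|0x25=0x4A5
Completed: cp=U+04A5 (starts at byte 0)
Byte[2]=E1: 3-byte lead, need 2 cont bytes. acc=0x1
Byte[3]=B4: continuation. acc=(acc<<6)|0x34=0x74
Byte[4]=A1: continuation. acc=(acc<<6)|0x21=0x1D21
Completed: cp=U+1D21 (starts at byte 2)
Byte[5]=E1: 3-byte lead, need 2 cont bytes. acc=0x1
Byte[6]=AE: continuation. acc=(acc<<6)|0x2E=0x6E
Byte[7]=BF: continuation. acc=(acc<<6)|0x3F=0x1BBF
Completed: cp=U+1BBF (starts at byte 5)
Byte[8]=F0: 4-byte lead, need 3 cont bytes. acc=0x0
Byte[9]=A6: continuation. acc=(acc<<6)|0x26=0x26
Byte[10]=96: continuation. acc=(acc<<6)|0x16=0x996
Byte[11]=88: continuation. acc=(acc<<6)|0x08=0x26588
Completed: cp=U+26588 (starts at byte 8)
Byte[12]=CA: 2-byte lead, need 1 cont bytes. acc=0xA
Byte[13]=BC: continuation. acc=(acc<<6)|0x3C=0x2BC
Completed: cp=U+02BC (starts at byte 12)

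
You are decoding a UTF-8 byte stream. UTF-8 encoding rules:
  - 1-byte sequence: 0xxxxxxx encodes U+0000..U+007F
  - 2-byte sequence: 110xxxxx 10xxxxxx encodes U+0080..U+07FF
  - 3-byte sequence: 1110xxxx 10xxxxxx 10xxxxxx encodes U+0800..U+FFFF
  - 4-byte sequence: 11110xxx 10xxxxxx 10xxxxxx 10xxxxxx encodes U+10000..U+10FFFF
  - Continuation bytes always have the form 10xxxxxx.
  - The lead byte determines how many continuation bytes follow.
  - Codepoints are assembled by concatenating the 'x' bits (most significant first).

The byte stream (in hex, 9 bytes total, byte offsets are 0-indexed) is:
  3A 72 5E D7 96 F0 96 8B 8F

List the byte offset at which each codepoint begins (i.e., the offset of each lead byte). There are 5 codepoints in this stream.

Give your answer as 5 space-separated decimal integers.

Answer: 0 1 2 3 5

Derivation:
Byte[0]=3A: 1-byte ASCII. cp=U+003A
Byte[1]=72: 1-byte ASCII. cp=U+0072
Byte[2]=5E: 1-byte ASCII. cp=U+005E
Byte[3]=D7: 2-byte lead, need 1 cont bytes. acc=0x17
Byte[4]=96: continuation. acc=(acc<<6)|0x16=0x5D6
Completed: cp=U+05D6 (starts at byte 3)
Byte[5]=F0: 4-byte lead, need 3 cont bytes. acc=0x0
Byte[6]=96: continuation. acc=(acc<<6)|0x16=0x16
Byte[7]=8B: continuation. acc=(acc<<6)|0x0B=0x58B
Byte[8]=8F: continuation. acc=(acc<<6)|0x0F=0x162CF
Completed: cp=U+162CF (starts at byte 5)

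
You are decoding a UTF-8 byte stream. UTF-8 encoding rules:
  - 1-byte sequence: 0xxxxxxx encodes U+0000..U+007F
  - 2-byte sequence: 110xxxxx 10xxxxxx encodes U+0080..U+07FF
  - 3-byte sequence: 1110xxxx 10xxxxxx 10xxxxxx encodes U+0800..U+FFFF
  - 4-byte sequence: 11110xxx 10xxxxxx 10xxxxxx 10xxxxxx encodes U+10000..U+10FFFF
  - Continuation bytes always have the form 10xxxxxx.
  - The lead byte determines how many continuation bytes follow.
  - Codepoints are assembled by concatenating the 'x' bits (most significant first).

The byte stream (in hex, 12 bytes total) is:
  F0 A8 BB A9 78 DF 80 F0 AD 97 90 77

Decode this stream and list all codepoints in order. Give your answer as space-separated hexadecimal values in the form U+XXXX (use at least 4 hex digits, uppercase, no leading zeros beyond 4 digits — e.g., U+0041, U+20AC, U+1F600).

Byte[0]=F0: 4-byte lead, need 3 cont bytes. acc=0x0
Byte[1]=A8: continuation. acc=(acc<<6)|0x28=0x28
Byte[2]=BB: continuation. acc=(acc<<6)|0x3B=0xA3B
Byte[3]=A9: continuation. acc=(acc<<6)|0x29=0x28EE9
Completed: cp=U+28EE9 (starts at byte 0)
Byte[4]=78: 1-byte ASCII. cp=U+0078
Byte[5]=DF: 2-byte lead, need 1 cont bytes. acc=0x1F
Byte[6]=80: continuation. acc=(acc<<6)|0x00=0x7C0
Completed: cp=U+07C0 (starts at byte 5)
Byte[7]=F0: 4-byte lead, need 3 cont bytes. acc=0x0
Byte[8]=AD: continuation. acc=(acc<<6)|0x2D=0x2D
Byte[9]=97: continuation. acc=(acc<<6)|0x17=0xB57
Byte[10]=90: continuation. acc=(acc<<6)|0x10=0x2D5D0
Completed: cp=U+2D5D0 (starts at byte 7)
Byte[11]=77: 1-byte ASCII. cp=U+0077

Answer: U+28EE9 U+0078 U+07C0 U+2D5D0 U+0077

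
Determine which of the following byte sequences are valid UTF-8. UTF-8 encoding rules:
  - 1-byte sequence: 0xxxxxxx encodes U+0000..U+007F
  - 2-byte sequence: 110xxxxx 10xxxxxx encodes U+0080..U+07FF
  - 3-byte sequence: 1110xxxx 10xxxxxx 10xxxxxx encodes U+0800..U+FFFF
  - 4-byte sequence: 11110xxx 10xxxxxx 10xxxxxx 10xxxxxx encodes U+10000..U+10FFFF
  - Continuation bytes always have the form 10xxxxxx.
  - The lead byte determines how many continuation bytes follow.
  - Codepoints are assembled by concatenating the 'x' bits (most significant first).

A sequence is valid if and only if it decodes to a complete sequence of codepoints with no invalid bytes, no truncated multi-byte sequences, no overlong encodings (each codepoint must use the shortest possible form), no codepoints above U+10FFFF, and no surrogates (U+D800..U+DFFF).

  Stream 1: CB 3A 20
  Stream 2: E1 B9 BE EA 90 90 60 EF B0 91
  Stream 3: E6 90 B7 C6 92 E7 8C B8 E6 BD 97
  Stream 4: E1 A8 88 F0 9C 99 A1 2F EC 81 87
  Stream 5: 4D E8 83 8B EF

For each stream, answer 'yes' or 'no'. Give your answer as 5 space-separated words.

Answer: no yes yes yes no

Derivation:
Stream 1: error at byte offset 1. INVALID
Stream 2: decodes cleanly. VALID
Stream 3: decodes cleanly. VALID
Stream 4: decodes cleanly. VALID
Stream 5: error at byte offset 5. INVALID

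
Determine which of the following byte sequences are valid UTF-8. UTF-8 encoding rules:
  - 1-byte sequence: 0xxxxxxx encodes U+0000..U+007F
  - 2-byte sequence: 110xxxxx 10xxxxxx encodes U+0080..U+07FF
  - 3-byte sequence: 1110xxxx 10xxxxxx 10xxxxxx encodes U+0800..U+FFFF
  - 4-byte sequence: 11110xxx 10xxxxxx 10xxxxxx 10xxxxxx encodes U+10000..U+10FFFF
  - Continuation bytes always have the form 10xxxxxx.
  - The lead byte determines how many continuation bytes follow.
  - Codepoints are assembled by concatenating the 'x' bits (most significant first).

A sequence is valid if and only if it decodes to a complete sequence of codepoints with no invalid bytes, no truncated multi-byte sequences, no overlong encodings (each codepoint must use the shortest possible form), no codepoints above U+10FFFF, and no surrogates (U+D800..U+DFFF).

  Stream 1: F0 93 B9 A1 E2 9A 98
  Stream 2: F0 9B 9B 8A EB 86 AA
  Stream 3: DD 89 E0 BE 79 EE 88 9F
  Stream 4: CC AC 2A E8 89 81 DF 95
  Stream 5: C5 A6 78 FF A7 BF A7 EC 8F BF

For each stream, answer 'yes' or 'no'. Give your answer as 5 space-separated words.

Stream 1: decodes cleanly. VALID
Stream 2: decodes cleanly. VALID
Stream 3: error at byte offset 4. INVALID
Stream 4: decodes cleanly. VALID
Stream 5: error at byte offset 3. INVALID

Answer: yes yes no yes no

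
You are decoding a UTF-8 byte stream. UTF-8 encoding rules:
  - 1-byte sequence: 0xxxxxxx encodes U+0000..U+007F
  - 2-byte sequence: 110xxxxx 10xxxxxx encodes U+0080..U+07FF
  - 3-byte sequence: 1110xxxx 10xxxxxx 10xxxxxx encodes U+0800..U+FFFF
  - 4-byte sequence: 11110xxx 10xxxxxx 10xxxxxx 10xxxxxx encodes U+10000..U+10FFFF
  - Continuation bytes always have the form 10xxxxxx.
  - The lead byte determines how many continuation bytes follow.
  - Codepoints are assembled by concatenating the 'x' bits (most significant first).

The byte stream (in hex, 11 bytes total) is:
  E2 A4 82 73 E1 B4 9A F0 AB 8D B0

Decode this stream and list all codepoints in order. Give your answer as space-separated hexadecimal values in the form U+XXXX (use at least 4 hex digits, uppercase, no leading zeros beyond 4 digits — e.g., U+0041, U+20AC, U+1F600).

Byte[0]=E2: 3-byte lead, need 2 cont bytes. acc=0x2
Byte[1]=A4: continuation. acc=(acc<<6)|0x24=0xA4
Byte[2]=82: continuation. acc=(acc<<6)|0x02=0x2902
Completed: cp=U+2902 (starts at byte 0)
Byte[3]=73: 1-byte ASCII. cp=U+0073
Byte[4]=E1: 3-byte lead, need 2 cont bytes. acc=0x1
Byte[5]=B4: continuation. acc=(acc<<6)|0x34=0x74
Byte[6]=9A: continuation. acc=(acc<<6)|0x1A=0x1D1A
Completed: cp=U+1D1A (starts at byte 4)
Byte[7]=F0: 4-byte lead, need 3 cont bytes. acc=0x0
Byte[8]=AB: continuation. acc=(acc<<6)|0x2B=0x2B
Byte[9]=8D: continuation. acc=(acc<<6)|0x0D=0xACD
Byte[10]=B0: continuation. acc=(acc<<6)|0x30=0x2B370
Completed: cp=U+2B370 (starts at byte 7)

Answer: U+2902 U+0073 U+1D1A U+2B370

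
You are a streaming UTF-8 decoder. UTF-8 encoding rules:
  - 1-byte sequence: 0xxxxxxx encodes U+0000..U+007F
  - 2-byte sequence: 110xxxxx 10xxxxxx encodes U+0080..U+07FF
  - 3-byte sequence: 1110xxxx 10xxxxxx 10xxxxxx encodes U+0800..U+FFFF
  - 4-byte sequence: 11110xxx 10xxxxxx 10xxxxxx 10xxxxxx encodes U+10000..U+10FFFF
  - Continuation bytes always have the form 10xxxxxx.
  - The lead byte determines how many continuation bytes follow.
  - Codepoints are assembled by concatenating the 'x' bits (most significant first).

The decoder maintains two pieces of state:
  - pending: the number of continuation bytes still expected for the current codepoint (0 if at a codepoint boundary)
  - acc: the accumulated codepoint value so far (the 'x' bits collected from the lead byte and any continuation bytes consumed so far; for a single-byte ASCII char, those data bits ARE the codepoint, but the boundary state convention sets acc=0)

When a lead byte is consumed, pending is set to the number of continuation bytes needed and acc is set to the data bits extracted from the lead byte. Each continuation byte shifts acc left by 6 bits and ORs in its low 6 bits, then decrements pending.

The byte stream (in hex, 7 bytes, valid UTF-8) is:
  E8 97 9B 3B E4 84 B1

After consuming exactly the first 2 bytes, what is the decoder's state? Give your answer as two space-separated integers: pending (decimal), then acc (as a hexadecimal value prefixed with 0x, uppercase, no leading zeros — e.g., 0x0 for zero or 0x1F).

Answer: 1 0x217

Derivation:
Byte[0]=E8: 3-byte lead. pending=2, acc=0x8
Byte[1]=97: continuation. acc=(acc<<6)|0x17=0x217, pending=1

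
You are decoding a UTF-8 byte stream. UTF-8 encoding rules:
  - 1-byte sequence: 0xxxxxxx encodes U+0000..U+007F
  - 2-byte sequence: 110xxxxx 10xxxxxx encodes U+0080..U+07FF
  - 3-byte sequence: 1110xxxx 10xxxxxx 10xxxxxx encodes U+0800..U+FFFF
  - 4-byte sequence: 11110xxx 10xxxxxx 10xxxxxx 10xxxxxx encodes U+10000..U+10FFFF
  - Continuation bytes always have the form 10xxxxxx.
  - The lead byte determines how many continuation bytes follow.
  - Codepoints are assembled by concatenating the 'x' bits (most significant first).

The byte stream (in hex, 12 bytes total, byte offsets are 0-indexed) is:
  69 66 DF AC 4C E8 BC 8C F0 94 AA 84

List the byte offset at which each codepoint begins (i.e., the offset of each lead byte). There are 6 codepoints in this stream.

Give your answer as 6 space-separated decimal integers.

Byte[0]=69: 1-byte ASCII. cp=U+0069
Byte[1]=66: 1-byte ASCII. cp=U+0066
Byte[2]=DF: 2-byte lead, need 1 cont bytes. acc=0x1F
Byte[3]=AC: continuation. acc=(acc<<6)|0x2C=0x7EC
Completed: cp=U+07EC (starts at byte 2)
Byte[4]=4C: 1-byte ASCII. cp=U+004C
Byte[5]=E8: 3-byte lead, need 2 cont bytes. acc=0x8
Byte[6]=BC: continuation. acc=(acc<<6)|0x3C=0x23C
Byte[7]=8C: continuation. acc=(acc<<6)|0x0C=0x8F0C
Completed: cp=U+8F0C (starts at byte 5)
Byte[8]=F0: 4-byte lead, need 3 cont bytes. acc=0x0
Byte[9]=94: continuation. acc=(acc<<6)|0x14=0x14
Byte[10]=AA: continuation. acc=(acc<<6)|0x2A=0x52A
Byte[11]=84: continuation. acc=(acc<<6)|0x04=0x14A84
Completed: cp=U+14A84 (starts at byte 8)

Answer: 0 1 2 4 5 8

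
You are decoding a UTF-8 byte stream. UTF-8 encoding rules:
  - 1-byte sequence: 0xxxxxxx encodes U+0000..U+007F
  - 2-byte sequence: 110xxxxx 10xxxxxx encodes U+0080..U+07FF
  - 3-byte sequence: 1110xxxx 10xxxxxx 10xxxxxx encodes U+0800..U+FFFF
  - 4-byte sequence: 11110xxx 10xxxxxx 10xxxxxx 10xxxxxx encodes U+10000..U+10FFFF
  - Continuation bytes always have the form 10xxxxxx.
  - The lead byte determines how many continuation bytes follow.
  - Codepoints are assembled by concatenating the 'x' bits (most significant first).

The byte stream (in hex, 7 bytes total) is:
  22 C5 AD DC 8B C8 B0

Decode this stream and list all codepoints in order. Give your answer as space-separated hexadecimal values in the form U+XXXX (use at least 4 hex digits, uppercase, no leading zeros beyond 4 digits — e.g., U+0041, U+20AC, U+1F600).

Answer: U+0022 U+016D U+070B U+0230

Derivation:
Byte[0]=22: 1-byte ASCII. cp=U+0022
Byte[1]=C5: 2-byte lead, need 1 cont bytes. acc=0x5
Byte[2]=AD: continuation. acc=(acc<<6)|0x2D=0x16D
Completed: cp=U+016D (starts at byte 1)
Byte[3]=DC: 2-byte lead, need 1 cont bytes. acc=0x1C
Byte[4]=8B: continuation. acc=(acc<<6)|0x0B=0x70B
Completed: cp=U+070B (starts at byte 3)
Byte[5]=C8: 2-byte lead, need 1 cont bytes. acc=0x8
Byte[6]=B0: continuation. acc=(acc<<6)|0x30=0x230
Completed: cp=U+0230 (starts at byte 5)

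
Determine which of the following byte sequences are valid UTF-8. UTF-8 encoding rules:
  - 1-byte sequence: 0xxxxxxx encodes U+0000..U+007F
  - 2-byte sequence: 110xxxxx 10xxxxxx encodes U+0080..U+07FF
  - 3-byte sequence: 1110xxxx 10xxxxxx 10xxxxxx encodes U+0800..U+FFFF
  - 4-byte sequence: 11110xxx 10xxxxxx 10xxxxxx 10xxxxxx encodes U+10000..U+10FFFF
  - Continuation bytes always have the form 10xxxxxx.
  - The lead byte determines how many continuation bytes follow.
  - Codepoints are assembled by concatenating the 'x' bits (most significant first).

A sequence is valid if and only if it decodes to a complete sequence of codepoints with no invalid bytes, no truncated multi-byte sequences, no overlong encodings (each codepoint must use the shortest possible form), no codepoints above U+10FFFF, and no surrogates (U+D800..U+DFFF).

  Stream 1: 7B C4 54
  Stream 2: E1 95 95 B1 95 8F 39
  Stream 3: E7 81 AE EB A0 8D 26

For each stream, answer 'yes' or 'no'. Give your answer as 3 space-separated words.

Stream 1: error at byte offset 2. INVALID
Stream 2: error at byte offset 3. INVALID
Stream 3: decodes cleanly. VALID

Answer: no no yes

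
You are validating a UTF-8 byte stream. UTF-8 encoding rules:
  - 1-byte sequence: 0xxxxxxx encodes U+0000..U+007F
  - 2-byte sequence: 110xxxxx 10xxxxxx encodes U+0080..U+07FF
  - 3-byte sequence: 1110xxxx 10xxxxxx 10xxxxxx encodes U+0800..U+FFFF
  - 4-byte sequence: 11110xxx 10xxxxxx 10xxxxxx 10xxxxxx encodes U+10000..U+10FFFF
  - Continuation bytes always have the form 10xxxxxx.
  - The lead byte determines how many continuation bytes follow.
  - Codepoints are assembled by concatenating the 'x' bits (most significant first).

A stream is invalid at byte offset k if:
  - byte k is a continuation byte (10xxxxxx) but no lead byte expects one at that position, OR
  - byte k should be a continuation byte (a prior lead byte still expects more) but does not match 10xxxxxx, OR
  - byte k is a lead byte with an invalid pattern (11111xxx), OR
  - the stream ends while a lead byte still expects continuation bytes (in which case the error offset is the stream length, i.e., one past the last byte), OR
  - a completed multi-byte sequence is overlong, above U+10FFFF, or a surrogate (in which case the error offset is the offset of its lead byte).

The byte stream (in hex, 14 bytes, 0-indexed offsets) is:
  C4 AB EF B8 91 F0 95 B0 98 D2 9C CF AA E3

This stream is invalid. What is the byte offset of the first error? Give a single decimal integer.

Byte[0]=C4: 2-byte lead, need 1 cont bytes. acc=0x4
Byte[1]=AB: continuation. acc=(acc<<6)|0x2B=0x12B
Completed: cp=U+012B (starts at byte 0)
Byte[2]=EF: 3-byte lead, need 2 cont bytes. acc=0xF
Byte[3]=B8: continuation. acc=(acc<<6)|0x38=0x3F8
Byte[4]=91: continuation. acc=(acc<<6)|0x11=0xFE11
Completed: cp=U+FE11 (starts at byte 2)
Byte[5]=F0: 4-byte lead, need 3 cont bytes. acc=0x0
Byte[6]=95: continuation. acc=(acc<<6)|0x15=0x15
Byte[7]=B0: continuation. acc=(acc<<6)|0x30=0x570
Byte[8]=98: continuation. acc=(acc<<6)|0x18=0x15C18
Completed: cp=U+15C18 (starts at byte 5)
Byte[9]=D2: 2-byte lead, need 1 cont bytes. acc=0x12
Byte[10]=9C: continuation. acc=(acc<<6)|0x1C=0x49C
Completed: cp=U+049C (starts at byte 9)
Byte[11]=CF: 2-byte lead, need 1 cont bytes. acc=0xF
Byte[12]=AA: continuation. acc=(acc<<6)|0x2A=0x3EA
Completed: cp=U+03EA (starts at byte 11)
Byte[13]=E3: 3-byte lead, need 2 cont bytes. acc=0x3
Byte[14]: stream ended, expected continuation. INVALID

Answer: 14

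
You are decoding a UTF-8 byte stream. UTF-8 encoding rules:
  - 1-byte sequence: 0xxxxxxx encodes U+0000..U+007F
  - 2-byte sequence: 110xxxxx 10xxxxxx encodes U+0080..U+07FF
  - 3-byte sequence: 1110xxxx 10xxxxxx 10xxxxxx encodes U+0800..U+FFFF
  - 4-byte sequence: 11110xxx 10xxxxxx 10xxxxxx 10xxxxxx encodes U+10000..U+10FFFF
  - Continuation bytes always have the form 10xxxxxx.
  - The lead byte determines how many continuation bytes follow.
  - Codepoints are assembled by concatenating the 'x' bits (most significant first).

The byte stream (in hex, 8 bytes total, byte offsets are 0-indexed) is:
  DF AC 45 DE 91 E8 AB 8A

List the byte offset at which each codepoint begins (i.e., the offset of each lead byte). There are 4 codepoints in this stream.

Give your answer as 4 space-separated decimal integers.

Byte[0]=DF: 2-byte lead, need 1 cont bytes. acc=0x1F
Byte[1]=AC: continuation. acc=(acc<<6)|0x2C=0x7EC
Completed: cp=U+07EC (starts at byte 0)
Byte[2]=45: 1-byte ASCII. cp=U+0045
Byte[3]=DE: 2-byte lead, need 1 cont bytes. acc=0x1E
Byte[4]=91: continuation. acc=(acc<<6)|0x11=0x791
Completed: cp=U+0791 (starts at byte 3)
Byte[5]=E8: 3-byte lead, need 2 cont bytes. acc=0x8
Byte[6]=AB: continuation. acc=(acc<<6)|0x2B=0x22B
Byte[7]=8A: continuation. acc=(acc<<6)|0x0A=0x8ACA
Completed: cp=U+8ACA (starts at byte 5)

Answer: 0 2 3 5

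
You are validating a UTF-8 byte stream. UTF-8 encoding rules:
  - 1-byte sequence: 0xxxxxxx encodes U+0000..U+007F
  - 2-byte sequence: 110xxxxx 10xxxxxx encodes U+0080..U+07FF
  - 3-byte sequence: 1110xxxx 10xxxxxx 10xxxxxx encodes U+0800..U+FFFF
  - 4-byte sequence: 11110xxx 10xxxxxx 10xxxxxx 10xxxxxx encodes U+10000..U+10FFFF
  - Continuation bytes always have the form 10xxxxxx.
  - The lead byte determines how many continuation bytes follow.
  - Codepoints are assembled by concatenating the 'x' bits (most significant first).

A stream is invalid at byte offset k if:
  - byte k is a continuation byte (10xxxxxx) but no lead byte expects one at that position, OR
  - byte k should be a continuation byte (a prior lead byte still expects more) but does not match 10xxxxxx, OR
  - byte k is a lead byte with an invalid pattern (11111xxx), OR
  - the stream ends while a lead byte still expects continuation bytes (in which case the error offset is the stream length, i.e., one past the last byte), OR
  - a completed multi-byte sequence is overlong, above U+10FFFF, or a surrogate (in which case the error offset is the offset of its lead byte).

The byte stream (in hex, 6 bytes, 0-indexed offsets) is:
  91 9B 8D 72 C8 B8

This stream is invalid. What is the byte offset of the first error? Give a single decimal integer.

Answer: 0

Derivation:
Byte[0]=91: INVALID lead byte (not 0xxx/110x/1110/11110)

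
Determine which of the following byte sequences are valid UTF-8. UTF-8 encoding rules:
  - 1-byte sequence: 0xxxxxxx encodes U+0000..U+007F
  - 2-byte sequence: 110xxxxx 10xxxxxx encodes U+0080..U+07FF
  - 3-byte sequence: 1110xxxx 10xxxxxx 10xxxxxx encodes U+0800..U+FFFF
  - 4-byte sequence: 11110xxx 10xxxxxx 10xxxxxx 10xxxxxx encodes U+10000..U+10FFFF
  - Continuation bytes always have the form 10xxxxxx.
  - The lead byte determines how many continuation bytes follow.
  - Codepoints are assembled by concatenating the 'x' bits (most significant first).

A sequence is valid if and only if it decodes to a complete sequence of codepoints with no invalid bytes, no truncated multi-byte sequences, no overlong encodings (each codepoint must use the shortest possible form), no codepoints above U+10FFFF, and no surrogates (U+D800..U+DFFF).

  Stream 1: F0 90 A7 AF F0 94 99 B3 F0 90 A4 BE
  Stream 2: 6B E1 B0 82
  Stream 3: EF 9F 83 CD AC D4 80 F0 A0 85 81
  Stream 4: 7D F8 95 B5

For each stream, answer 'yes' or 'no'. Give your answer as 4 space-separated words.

Answer: yes yes yes no

Derivation:
Stream 1: decodes cleanly. VALID
Stream 2: decodes cleanly. VALID
Stream 3: decodes cleanly. VALID
Stream 4: error at byte offset 1. INVALID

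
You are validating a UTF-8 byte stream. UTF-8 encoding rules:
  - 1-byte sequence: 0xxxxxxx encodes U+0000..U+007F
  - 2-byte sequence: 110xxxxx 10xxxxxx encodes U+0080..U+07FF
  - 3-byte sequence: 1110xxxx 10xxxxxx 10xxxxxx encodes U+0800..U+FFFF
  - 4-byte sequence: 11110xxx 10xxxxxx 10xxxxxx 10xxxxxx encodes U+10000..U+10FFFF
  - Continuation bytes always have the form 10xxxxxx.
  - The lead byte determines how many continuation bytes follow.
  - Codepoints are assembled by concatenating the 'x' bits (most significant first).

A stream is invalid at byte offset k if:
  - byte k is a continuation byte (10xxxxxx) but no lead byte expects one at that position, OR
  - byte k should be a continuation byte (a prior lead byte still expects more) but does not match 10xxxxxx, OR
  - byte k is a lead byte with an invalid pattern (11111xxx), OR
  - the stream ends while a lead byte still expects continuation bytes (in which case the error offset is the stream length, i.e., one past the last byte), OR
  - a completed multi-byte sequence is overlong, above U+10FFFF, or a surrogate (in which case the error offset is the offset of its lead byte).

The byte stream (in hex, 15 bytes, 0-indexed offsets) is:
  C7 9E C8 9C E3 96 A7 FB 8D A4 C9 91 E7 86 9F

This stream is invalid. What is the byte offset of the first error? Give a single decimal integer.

Answer: 7

Derivation:
Byte[0]=C7: 2-byte lead, need 1 cont bytes. acc=0x7
Byte[1]=9E: continuation. acc=(acc<<6)|0x1E=0x1DE
Completed: cp=U+01DE (starts at byte 0)
Byte[2]=C8: 2-byte lead, need 1 cont bytes. acc=0x8
Byte[3]=9C: continuation. acc=(acc<<6)|0x1C=0x21C
Completed: cp=U+021C (starts at byte 2)
Byte[4]=E3: 3-byte lead, need 2 cont bytes. acc=0x3
Byte[5]=96: continuation. acc=(acc<<6)|0x16=0xD6
Byte[6]=A7: continuation. acc=(acc<<6)|0x27=0x35A7
Completed: cp=U+35A7 (starts at byte 4)
Byte[7]=FB: INVALID lead byte (not 0xxx/110x/1110/11110)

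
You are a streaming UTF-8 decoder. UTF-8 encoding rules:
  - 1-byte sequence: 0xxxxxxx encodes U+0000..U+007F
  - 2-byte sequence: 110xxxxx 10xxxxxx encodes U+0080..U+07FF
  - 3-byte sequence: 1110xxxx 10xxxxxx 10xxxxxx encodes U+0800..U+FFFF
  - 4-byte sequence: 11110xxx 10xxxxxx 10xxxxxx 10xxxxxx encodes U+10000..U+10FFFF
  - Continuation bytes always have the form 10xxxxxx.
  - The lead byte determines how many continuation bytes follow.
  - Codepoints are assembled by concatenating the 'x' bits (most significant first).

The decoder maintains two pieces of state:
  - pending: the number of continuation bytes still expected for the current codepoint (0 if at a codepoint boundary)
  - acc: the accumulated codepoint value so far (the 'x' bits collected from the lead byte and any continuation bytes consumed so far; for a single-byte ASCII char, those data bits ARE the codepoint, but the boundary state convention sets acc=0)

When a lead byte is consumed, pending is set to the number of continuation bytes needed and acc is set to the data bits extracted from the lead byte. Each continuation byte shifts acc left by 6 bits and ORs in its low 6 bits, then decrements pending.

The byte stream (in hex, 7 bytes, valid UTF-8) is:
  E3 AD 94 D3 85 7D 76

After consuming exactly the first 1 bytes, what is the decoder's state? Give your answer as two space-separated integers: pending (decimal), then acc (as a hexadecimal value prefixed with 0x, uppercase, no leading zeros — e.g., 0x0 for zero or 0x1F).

Byte[0]=E3: 3-byte lead. pending=2, acc=0x3

Answer: 2 0x3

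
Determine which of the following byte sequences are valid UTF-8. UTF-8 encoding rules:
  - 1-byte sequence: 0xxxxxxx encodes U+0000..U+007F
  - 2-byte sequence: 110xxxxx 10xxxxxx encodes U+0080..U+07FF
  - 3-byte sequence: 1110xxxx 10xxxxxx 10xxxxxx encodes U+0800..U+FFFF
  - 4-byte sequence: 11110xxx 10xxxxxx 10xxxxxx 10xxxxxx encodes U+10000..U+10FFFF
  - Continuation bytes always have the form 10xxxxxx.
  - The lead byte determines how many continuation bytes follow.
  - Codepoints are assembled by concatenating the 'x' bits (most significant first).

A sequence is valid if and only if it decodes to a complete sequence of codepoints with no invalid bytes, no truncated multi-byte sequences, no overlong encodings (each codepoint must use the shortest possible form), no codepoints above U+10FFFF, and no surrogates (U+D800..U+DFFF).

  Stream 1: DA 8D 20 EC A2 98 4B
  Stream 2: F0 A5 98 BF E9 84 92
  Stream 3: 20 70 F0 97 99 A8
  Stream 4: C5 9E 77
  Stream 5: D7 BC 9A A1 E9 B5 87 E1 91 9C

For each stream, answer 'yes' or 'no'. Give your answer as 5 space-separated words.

Answer: yes yes yes yes no

Derivation:
Stream 1: decodes cleanly. VALID
Stream 2: decodes cleanly. VALID
Stream 3: decodes cleanly. VALID
Stream 4: decodes cleanly. VALID
Stream 5: error at byte offset 2. INVALID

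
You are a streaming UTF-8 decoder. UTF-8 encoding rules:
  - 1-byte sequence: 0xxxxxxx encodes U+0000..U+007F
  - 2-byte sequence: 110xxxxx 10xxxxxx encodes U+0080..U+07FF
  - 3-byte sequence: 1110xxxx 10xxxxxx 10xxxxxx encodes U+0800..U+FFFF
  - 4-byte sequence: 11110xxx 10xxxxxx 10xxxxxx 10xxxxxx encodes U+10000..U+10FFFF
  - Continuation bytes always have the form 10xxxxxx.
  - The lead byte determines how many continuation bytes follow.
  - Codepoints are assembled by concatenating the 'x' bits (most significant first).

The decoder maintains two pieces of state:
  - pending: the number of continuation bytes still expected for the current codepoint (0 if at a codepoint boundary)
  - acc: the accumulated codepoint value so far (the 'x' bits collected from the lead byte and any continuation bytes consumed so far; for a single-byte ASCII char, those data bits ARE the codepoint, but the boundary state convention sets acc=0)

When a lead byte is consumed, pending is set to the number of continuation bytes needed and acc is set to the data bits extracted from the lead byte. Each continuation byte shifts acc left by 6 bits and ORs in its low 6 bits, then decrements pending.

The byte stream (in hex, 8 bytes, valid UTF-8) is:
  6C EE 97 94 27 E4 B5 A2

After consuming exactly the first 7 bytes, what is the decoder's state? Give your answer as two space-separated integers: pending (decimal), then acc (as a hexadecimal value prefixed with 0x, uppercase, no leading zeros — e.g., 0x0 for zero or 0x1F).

Byte[0]=6C: 1-byte. pending=0, acc=0x0
Byte[1]=EE: 3-byte lead. pending=2, acc=0xE
Byte[2]=97: continuation. acc=(acc<<6)|0x17=0x397, pending=1
Byte[3]=94: continuation. acc=(acc<<6)|0x14=0xE5D4, pending=0
Byte[4]=27: 1-byte. pending=0, acc=0x0
Byte[5]=E4: 3-byte lead. pending=2, acc=0x4
Byte[6]=B5: continuation. acc=(acc<<6)|0x35=0x135, pending=1

Answer: 1 0x135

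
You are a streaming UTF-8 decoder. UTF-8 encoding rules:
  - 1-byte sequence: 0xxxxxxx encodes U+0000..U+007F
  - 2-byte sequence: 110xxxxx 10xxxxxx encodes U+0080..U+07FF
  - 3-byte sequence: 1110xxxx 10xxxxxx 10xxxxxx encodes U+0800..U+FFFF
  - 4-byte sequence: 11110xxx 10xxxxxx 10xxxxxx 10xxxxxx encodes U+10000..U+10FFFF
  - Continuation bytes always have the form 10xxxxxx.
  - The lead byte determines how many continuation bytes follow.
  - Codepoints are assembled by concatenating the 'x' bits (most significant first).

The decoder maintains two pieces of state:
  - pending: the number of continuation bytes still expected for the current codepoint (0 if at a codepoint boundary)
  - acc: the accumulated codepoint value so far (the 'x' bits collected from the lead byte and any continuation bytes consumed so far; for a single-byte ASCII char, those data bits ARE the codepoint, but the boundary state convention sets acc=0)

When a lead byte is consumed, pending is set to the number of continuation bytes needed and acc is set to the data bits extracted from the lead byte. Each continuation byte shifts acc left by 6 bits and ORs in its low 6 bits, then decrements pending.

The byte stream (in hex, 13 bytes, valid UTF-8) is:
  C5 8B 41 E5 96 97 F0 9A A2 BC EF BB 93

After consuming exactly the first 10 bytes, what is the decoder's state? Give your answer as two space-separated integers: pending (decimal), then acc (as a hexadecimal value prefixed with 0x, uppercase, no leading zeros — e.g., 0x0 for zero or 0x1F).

Answer: 0 0x1A8BC

Derivation:
Byte[0]=C5: 2-byte lead. pending=1, acc=0x5
Byte[1]=8B: continuation. acc=(acc<<6)|0x0B=0x14B, pending=0
Byte[2]=41: 1-byte. pending=0, acc=0x0
Byte[3]=E5: 3-byte lead. pending=2, acc=0x5
Byte[4]=96: continuation. acc=(acc<<6)|0x16=0x156, pending=1
Byte[5]=97: continuation. acc=(acc<<6)|0x17=0x5597, pending=0
Byte[6]=F0: 4-byte lead. pending=3, acc=0x0
Byte[7]=9A: continuation. acc=(acc<<6)|0x1A=0x1A, pending=2
Byte[8]=A2: continuation. acc=(acc<<6)|0x22=0x6A2, pending=1
Byte[9]=BC: continuation. acc=(acc<<6)|0x3C=0x1A8BC, pending=0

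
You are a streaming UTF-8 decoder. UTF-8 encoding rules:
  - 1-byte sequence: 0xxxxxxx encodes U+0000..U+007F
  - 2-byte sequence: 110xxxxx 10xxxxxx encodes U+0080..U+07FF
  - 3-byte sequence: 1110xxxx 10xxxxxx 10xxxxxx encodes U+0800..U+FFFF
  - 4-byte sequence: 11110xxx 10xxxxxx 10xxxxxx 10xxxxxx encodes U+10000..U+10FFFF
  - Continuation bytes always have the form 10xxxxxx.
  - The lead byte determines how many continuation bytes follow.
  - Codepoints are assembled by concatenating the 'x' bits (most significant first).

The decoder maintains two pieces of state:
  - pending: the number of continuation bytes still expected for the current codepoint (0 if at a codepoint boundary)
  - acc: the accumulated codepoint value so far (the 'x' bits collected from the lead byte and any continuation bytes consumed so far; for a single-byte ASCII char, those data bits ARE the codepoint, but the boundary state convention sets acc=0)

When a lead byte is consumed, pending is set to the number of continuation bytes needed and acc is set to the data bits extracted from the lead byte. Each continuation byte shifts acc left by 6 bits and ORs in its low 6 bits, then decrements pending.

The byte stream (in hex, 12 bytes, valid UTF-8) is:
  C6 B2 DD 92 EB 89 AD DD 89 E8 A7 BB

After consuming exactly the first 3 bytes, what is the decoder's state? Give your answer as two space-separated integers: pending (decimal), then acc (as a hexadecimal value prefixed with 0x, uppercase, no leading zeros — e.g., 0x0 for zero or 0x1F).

Byte[0]=C6: 2-byte lead. pending=1, acc=0x6
Byte[1]=B2: continuation. acc=(acc<<6)|0x32=0x1B2, pending=0
Byte[2]=DD: 2-byte lead. pending=1, acc=0x1D

Answer: 1 0x1D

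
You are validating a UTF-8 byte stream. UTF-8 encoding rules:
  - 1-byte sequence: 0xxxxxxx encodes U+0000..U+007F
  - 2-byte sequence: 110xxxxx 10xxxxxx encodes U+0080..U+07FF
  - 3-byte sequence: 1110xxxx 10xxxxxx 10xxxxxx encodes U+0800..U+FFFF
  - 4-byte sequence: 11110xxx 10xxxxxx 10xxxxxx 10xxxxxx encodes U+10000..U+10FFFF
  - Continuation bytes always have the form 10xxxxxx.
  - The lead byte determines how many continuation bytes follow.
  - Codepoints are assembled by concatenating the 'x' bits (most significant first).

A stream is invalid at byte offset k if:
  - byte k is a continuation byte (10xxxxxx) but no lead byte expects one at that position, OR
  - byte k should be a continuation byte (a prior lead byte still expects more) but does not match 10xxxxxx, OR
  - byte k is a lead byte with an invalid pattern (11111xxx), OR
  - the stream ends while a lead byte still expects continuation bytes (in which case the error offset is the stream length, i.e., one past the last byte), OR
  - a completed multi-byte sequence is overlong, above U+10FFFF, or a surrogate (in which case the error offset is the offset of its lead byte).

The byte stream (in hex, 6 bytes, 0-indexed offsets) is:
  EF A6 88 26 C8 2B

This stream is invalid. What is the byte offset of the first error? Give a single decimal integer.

Answer: 5

Derivation:
Byte[0]=EF: 3-byte lead, need 2 cont bytes. acc=0xF
Byte[1]=A6: continuation. acc=(acc<<6)|0x26=0x3E6
Byte[2]=88: continuation. acc=(acc<<6)|0x08=0xF988
Completed: cp=U+F988 (starts at byte 0)
Byte[3]=26: 1-byte ASCII. cp=U+0026
Byte[4]=C8: 2-byte lead, need 1 cont bytes. acc=0x8
Byte[5]=2B: expected 10xxxxxx continuation. INVALID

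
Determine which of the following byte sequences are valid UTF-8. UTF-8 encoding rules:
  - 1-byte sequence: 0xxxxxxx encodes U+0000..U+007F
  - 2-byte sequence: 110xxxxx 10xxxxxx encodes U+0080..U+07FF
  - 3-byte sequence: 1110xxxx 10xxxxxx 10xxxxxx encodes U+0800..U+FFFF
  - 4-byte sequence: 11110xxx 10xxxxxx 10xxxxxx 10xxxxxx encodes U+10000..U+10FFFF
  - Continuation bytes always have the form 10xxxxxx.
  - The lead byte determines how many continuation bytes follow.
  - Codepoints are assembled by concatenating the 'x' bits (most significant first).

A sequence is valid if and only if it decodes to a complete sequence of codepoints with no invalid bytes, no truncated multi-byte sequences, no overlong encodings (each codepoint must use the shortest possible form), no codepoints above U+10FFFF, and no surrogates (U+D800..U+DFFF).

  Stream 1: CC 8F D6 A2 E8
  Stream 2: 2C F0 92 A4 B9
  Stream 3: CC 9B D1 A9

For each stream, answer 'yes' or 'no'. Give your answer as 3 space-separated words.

Answer: no yes yes

Derivation:
Stream 1: error at byte offset 5. INVALID
Stream 2: decodes cleanly. VALID
Stream 3: decodes cleanly. VALID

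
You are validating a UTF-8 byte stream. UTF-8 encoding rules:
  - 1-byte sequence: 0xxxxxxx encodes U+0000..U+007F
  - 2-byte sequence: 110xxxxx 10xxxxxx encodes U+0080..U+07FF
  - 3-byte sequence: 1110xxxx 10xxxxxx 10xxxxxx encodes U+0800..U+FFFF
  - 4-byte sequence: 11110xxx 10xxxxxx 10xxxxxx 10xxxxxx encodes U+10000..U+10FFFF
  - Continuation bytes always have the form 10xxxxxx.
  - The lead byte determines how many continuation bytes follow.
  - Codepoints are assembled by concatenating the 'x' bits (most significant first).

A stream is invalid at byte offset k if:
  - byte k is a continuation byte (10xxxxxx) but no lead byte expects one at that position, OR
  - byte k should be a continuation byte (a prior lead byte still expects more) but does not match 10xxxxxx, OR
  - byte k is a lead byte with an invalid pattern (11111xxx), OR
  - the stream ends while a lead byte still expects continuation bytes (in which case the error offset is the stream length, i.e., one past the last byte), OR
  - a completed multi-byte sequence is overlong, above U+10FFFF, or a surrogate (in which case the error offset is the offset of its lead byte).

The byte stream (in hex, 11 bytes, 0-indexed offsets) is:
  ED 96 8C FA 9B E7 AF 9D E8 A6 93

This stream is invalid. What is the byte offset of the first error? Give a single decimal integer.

Answer: 3

Derivation:
Byte[0]=ED: 3-byte lead, need 2 cont bytes. acc=0xD
Byte[1]=96: continuation. acc=(acc<<6)|0x16=0x356
Byte[2]=8C: continuation. acc=(acc<<6)|0x0C=0xD58C
Completed: cp=U+D58C (starts at byte 0)
Byte[3]=FA: INVALID lead byte (not 0xxx/110x/1110/11110)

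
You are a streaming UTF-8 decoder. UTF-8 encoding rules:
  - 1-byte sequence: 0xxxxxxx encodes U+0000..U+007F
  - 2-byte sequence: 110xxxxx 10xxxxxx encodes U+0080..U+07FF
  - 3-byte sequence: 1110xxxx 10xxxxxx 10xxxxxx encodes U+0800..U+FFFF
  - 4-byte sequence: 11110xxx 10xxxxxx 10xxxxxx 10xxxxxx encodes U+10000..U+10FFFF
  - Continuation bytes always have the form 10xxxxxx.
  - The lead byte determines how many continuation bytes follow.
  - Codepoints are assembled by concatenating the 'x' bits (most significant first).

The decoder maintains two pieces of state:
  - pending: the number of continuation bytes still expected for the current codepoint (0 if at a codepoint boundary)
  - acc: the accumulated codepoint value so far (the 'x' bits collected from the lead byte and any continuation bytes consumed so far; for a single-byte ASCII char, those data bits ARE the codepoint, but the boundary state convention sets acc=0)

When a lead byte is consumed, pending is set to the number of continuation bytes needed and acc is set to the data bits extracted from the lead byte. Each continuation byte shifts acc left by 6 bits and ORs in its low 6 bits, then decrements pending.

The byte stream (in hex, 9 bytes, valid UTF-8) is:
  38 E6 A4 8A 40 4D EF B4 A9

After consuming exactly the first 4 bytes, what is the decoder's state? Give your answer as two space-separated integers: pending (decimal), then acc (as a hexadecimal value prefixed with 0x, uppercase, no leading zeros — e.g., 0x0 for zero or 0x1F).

Byte[0]=38: 1-byte. pending=0, acc=0x0
Byte[1]=E6: 3-byte lead. pending=2, acc=0x6
Byte[2]=A4: continuation. acc=(acc<<6)|0x24=0x1A4, pending=1
Byte[3]=8A: continuation. acc=(acc<<6)|0x0A=0x690A, pending=0

Answer: 0 0x690A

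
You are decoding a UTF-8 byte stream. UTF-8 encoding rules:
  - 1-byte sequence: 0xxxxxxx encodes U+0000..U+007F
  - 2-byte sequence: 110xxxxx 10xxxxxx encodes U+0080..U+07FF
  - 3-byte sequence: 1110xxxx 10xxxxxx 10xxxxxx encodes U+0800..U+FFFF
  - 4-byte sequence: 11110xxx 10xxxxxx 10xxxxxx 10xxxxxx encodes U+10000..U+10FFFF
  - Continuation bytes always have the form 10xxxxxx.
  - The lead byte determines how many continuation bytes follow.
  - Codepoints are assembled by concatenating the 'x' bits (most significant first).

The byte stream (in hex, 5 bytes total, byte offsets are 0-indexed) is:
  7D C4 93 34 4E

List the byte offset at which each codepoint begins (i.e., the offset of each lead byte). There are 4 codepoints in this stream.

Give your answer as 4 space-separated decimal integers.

Byte[0]=7D: 1-byte ASCII. cp=U+007D
Byte[1]=C4: 2-byte lead, need 1 cont bytes. acc=0x4
Byte[2]=93: continuation. acc=(acc<<6)|0x13=0x113
Completed: cp=U+0113 (starts at byte 1)
Byte[3]=34: 1-byte ASCII. cp=U+0034
Byte[4]=4E: 1-byte ASCII. cp=U+004E

Answer: 0 1 3 4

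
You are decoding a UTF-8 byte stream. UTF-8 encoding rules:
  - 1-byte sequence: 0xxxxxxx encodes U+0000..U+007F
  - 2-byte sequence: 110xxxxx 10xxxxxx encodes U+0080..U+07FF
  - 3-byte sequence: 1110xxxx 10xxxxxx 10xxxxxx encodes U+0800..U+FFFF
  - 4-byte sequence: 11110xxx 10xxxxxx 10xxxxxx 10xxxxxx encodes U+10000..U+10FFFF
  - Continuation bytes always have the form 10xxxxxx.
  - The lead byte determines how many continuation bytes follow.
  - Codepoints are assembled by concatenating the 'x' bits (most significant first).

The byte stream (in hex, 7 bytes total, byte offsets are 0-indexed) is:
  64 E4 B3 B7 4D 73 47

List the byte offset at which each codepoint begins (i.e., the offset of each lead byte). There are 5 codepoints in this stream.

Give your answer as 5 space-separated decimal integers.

Answer: 0 1 4 5 6

Derivation:
Byte[0]=64: 1-byte ASCII. cp=U+0064
Byte[1]=E4: 3-byte lead, need 2 cont bytes. acc=0x4
Byte[2]=B3: continuation. acc=(acc<<6)|0x33=0x133
Byte[3]=B7: continuation. acc=(acc<<6)|0x37=0x4CF7
Completed: cp=U+4CF7 (starts at byte 1)
Byte[4]=4D: 1-byte ASCII. cp=U+004D
Byte[5]=73: 1-byte ASCII. cp=U+0073
Byte[6]=47: 1-byte ASCII. cp=U+0047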